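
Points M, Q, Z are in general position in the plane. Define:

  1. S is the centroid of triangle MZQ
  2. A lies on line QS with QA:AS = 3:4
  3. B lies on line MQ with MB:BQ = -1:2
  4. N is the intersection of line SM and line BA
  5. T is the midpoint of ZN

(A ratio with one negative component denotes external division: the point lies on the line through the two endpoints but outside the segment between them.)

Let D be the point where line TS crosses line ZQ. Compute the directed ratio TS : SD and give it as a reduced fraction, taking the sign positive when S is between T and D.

Assign M = (0, 0), Q = (1, 0), Z = (0, 1) — the answer is frame-independent, so this choice is without loss of generality.
1. S is the centroid of triangle MZQ ⇒ S = (1/3, 1/3)
2. A lies on line QS with QA:AS = 3:4 ⇒ A = (5/7, 1/7)
3. B lies on line MQ with MB:BQ = -1:2 ⇒ B = (-1, 0)
4. N is the intersection of line SM and line BA ⇒ N = (1/11, 1/11)
5. T is the midpoint of ZN ⇒ T = (1/22, 6/11)
line TS meets ZQ at D = (8/5, -3/5)
S = T + t·(D−T) with t = 5/27, so TS:SD = 5/27:22/27

TS:SD = 5/22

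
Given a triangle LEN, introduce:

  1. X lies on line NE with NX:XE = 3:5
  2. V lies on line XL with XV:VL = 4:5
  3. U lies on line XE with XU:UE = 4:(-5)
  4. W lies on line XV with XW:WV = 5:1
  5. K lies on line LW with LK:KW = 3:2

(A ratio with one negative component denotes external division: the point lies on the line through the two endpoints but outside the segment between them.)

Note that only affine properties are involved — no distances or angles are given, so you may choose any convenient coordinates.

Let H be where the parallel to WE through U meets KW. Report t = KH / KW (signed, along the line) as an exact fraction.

t = 142/17

Assign L = (0, 0), E = (1, 0), N = (0, 1) — the answer is frame-independent, so this choice is without loss of generality.
1. X lies on line NE with NX:XE = 3:5 ⇒ X = (3/8, 5/8)
2. V lies on line XL with XV:VL = 4:5 ⇒ V = (5/24, 25/72)
3. U lies on line XE with XU:UE = 4:(-5) ⇒ U = (-17/8, 25/8)
4. W lies on line XV with XW:WV = 5:1 ⇒ W = (17/72, 85/216)
5. K lies on line LW with LK:KW = 3:2 ⇒ K = (17/120, 17/72)
through U parallel to WE: direction (55/72, -85/216); meets KW at H = (67/72, 335/216)
H = K + t·(W−K) with t = 142/17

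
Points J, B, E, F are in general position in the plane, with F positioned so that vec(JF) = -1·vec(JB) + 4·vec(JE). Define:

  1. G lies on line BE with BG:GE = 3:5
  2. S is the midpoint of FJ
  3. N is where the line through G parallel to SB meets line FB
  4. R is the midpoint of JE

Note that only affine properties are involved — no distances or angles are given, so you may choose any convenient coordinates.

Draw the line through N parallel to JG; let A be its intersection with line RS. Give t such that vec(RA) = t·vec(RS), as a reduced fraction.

Assign J = (0, 0), B = (1, 0), E = (0, 1), F = (-1, 4) — the answer is frame-independent, so this choice is without loss of generality.
1. G lies on line BE with BG:GE = 3:5 ⇒ G = (5/8, 3/8)
2. S is the midpoint of FJ ⇒ S = (-1/2, 2)
3. N is where the line through G parallel to SB meets line FB ⇒ N = (19/16, -3/8)
4. R is the midpoint of JE ⇒ R = (0, 1/2)
through N parallel to JG: direction (5/8, 3/8); meets RS at A = (127/288, -79/96)
A = R + t·(S−R) with t = -127/144

t = -127/144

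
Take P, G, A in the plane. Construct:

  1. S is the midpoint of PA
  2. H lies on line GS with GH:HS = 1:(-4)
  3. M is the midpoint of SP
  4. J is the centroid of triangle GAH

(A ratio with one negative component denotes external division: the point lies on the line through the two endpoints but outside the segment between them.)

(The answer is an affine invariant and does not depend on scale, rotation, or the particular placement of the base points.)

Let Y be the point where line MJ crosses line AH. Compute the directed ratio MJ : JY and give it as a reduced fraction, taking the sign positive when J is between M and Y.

Choose coordinates P = (0, 0), G = (1, 0), A = (0, 1).
1. S is the midpoint of PA ⇒ S = (0, 1/2)
2. H lies on line GS with GH:HS = 1:(-4) ⇒ H = (4/3, -1/6)
3. M is the midpoint of SP ⇒ M = (0, 1/4)
4. J is the centroid of triangle GAH ⇒ J = (7/9, 5/18)
line MJ meets AH at Y = (14/17, 19/68)
J = M + t·(Y−M) with t = 17/18, so MJ:JY = 17/18:1/18

MJ:JY = 17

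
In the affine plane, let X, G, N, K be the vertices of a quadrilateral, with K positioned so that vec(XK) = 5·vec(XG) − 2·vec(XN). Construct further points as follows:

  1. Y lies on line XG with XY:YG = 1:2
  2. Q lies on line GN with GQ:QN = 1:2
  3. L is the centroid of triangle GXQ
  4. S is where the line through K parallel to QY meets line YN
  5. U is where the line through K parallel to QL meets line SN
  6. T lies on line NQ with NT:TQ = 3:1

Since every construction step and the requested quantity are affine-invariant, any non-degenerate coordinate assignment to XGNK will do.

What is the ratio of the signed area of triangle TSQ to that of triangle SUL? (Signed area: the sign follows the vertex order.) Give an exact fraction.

Work in coordinates with X = (0, 0), G = (1, 0), N = (0, 1), K = (5, -2).
1. Y lies on line XG with XY:YG = 1:2 ⇒ Y = (1/3, 0)
2. Q lies on line GN with GQ:QN = 1:2 ⇒ Q = (2/3, 1/3)
3. L is the centroid of triangle GXQ ⇒ L = (5/9, 1/9)
4. S is where the line through K parallel to QY meets line YN ⇒ S = (2, -5)
5. U is where the line through K parallel to QL meets line SN ⇒ U = (13/5, -34/5)
6. T lies on line NQ with NT:TQ = 3:1 ⇒ T = (1/2, 1/2)
2·[TSQ] = 2/3, 2·[SUL] = 7/15
[TSQ]:[SUL] = 2/3:7/15 = 10/7

[TSQ]:[SUL] = 10/7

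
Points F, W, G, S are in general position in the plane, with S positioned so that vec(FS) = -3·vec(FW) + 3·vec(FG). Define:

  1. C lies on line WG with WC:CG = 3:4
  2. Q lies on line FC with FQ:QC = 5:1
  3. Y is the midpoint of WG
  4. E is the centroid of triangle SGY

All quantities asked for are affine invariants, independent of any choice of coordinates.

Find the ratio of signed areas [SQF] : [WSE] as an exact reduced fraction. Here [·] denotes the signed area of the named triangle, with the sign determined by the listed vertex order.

[SQF]:[WSE] = 5

Assign F = (0, 0), W = (1, 0), G = (0, 1), S = (-3, 3) — the answer is frame-independent, so this choice is without loss of generality.
1. C lies on line WG with WC:CG = 3:4 ⇒ C = (4/7, 3/7)
2. Q lies on line FC with FQ:QC = 5:1 ⇒ Q = (10/21, 5/14)
3. Y is the midpoint of WG ⇒ Y = (1/2, 1/2)
4. E is the centroid of triangle SGY ⇒ E = (-5/6, 3/2)
2·[SQF] = -5/2, 2·[WSE] = -1/2
[SQF]:[WSE] = -5/2:-1/2 = 5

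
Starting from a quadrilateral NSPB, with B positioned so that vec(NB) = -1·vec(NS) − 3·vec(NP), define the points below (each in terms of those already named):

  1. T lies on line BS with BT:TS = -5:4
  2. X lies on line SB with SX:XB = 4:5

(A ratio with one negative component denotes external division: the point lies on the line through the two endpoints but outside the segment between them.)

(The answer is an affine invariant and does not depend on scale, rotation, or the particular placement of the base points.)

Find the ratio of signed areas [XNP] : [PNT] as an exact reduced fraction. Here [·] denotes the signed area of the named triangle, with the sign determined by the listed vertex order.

[XNP]:[PNT] = -1/81

Work in coordinates with N = (0, 0), S = (1, 0), P = (0, 1), B = (-1, -3).
1. T lies on line BS with BT:TS = -5:4 ⇒ T = (9, 12)
2. X lies on line SB with SX:XB = 4:5 ⇒ X = (1/9, -4/3)
2·[XNP] = -1/9, 2·[PNT] = 9
[XNP]:[PNT] = -1/9:9 = -1/81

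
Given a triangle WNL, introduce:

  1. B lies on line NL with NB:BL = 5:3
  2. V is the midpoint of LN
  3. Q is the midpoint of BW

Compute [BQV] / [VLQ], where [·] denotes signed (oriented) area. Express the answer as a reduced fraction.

Assign W = (0, 0), N = (1, 0), L = (0, 1) — the answer is frame-independent, so this choice is without loss of generality.
1. B lies on line NL with NB:BL = 5:3 ⇒ B = (3/8, 5/8)
2. V is the midpoint of LN ⇒ V = (1/2, 1/2)
3. Q is the midpoint of BW ⇒ Q = (3/16, 5/16)
2·[BQV] = 1/16, 2·[VLQ] = 1/4
[BQV]:[VLQ] = 1/16:1/4 = 1/4

[BQV]:[VLQ] = 1/4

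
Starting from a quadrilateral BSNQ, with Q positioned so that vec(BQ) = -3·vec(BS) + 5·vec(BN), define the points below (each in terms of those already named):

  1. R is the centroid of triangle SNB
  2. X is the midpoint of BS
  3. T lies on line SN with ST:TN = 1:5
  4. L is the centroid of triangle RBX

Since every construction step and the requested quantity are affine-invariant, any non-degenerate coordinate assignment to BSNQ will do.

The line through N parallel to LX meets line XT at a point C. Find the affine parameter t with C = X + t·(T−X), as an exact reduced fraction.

t = 9/4

Work in coordinates with B = (0, 0), S = (1, 0), N = (0, 1), Q = (-3, 5).
1. R is the centroid of triangle SNB ⇒ R = (1/3, 1/3)
2. X is the midpoint of BS ⇒ X = (1/2, 0)
3. T lies on line SN with ST:TN = 1:5 ⇒ T = (5/6, 1/6)
4. L is the centroid of triangle RBX ⇒ L = (5/18, 1/9)
through N parallel to LX: direction (2/9, -1/9); meets XT at C = (5/4, 3/8)
C = X + t·(T−X) with t = 9/4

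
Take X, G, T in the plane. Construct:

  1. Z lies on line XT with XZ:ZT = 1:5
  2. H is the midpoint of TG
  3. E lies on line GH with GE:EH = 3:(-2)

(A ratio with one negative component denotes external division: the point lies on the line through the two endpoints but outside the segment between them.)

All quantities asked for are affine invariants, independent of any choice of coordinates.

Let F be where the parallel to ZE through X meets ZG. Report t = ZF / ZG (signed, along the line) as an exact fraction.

Choose coordinates X = (0, 0), G = (1, 0), T = (0, 1).
1. Z lies on line XT with XZ:ZT = 1:5 ⇒ Z = (0, 1/6)
2. H is the midpoint of TG ⇒ H = (1/2, 1/2)
3. E lies on line GH with GE:EH = 3:(-2) ⇒ E = (-1/2, 3/2)
through X parallel to ZE: direction (-1/2, 4/3); meets ZG at F = (-1/15, 8/45)
F = Z + t·(G−Z) with t = -1/15

t = -1/15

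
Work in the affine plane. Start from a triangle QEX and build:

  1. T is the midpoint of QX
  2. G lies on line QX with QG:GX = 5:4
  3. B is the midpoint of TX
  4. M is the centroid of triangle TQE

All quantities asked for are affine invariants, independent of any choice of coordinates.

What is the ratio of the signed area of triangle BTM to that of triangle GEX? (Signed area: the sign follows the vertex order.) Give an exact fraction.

[BTM]:[GEX] = 3/16

Set Q = (0, 0), E = (1, 0), X = (0, 1); any affine frame gives the same invariant.
1. T is the midpoint of QX ⇒ T = (0, 1/2)
2. G lies on line QX with QG:GX = 5:4 ⇒ G = (0, 5/9)
3. B is the midpoint of TX ⇒ B = (0, 3/4)
4. M is the centroid of triangle TQE ⇒ M = (1/3, 1/6)
2·[BTM] = 1/12, 2·[GEX] = 4/9
[BTM]:[GEX] = 1/12:4/9 = 3/16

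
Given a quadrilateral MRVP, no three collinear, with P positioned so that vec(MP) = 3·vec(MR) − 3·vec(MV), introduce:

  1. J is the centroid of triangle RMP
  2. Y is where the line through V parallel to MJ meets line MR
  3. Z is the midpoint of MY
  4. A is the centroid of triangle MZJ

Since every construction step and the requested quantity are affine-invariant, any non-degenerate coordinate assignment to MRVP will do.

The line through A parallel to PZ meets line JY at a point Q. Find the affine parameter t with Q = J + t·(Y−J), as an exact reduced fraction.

t = -4/21

Assign M = (0, 0), R = (1, 0), V = (0, 1), P = (3, -3) — the answer is frame-independent, so this choice is without loss of generality.
1. J is the centroid of triangle RMP ⇒ J = (4/3, -1)
2. Y is where the line through V parallel to MJ meets line MR ⇒ Y = (4/3, 0)
3. Z is the midpoint of MY ⇒ Z = (2/3, 0)
4. A is the centroid of triangle MZJ ⇒ A = (2/3, -1/3)
through A parallel to PZ: direction (-7/3, 3); meets JY at Q = (4/3, -25/21)
Q = J + t·(Y−J) with t = -4/21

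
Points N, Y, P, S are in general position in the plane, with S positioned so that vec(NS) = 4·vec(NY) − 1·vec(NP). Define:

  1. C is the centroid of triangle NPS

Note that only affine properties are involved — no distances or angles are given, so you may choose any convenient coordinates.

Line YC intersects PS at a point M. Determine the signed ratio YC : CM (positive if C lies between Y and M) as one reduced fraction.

Set N = (0, 0), Y = (1, 0), P = (0, 1), S = (4, -1); any affine frame gives the same invariant.
1. C is the centroid of triangle NPS ⇒ C = (4/3, 0)
line YC meets PS at M = (2, 0)
C = Y + t·(M−Y) with t = 1/3, so YC:CM = 1/3:2/3

YC:CM = 1/2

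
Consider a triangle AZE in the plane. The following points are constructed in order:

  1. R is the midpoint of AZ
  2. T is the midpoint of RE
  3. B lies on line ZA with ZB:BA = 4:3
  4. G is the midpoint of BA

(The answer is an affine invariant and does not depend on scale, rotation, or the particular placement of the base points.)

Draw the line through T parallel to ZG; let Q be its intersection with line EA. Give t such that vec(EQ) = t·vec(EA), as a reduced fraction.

t = 1/2

Set A = (0, 0), Z = (1, 0), E = (0, 1); any affine frame gives the same invariant.
1. R is the midpoint of AZ ⇒ R = (1/2, 0)
2. T is the midpoint of RE ⇒ T = (1/4, 1/2)
3. B lies on line ZA with ZB:BA = 4:3 ⇒ B = (3/7, 0)
4. G is the midpoint of BA ⇒ G = (3/14, 0)
through T parallel to ZG: direction (-11/14, 0); meets EA at Q = (0, 1/2)
Q = E + t·(A−E) with t = 1/2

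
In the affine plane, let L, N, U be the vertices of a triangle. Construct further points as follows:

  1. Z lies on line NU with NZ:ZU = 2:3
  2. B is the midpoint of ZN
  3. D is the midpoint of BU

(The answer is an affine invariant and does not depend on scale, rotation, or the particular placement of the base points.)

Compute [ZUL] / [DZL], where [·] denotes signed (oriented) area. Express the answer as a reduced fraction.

Choose coordinates L = (0, 0), N = (1, 0), U = (0, 1).
1. Z lies on line NU with NZ:ZU = 2:3 ⇒ Z = (3/5, 2/5)
2. B is the midpoint of ZN ⇒ B = (4/5, 1/5)
3. D is the midpoint of BU ⇒ D = (2/5, 3/5)
2·[ZUL] = 3/5, 2·[DZL] = -1/5
[ZUL]:[DZL] = 3/5:-1/5 = -3

[ZUL]:[DZL] = -3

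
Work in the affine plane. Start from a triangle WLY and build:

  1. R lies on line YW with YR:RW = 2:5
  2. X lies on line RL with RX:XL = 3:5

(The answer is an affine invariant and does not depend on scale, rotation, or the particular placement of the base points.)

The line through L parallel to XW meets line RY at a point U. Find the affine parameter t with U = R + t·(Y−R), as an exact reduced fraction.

Choose coordinates W = (0, 0), L = (1, 0), Y = (0, 1).
1. R lies on line YW with YR:RW = 2:5 ⇒ R = (0, 5/7)
2. X lies on line RL with RX:XL = 3:5 ⇒ X = (3/8, 25/56)
through L parallel to XW: direction (-3/8, -25/56); meets RY at U = (0, -25/21)
U = R + t·(Y−R) with t = -20/3

t = -20/3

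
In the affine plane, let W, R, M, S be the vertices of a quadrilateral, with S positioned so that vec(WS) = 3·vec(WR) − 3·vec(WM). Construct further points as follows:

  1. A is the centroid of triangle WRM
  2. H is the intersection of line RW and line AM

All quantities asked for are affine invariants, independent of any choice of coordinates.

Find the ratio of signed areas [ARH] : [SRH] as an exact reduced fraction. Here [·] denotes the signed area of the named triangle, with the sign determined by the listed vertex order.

[ARH]:[SRH] = -1/9

Set W = (0, 0), R = (1, 0), M = (0, 1), S = (3, -3); any affine frame gives the same invariant.
1. A is the centroid of triangle WRM ⇒ A = (1/3, 1/3)
2. H is the intersection of line RW and line AM ⇒ H = (1/2, 0)
2·[ARH] = -1/6, 2·[SRH] = 3/2
[ARH]:[SRH] = -1/6:3/2 = -1/9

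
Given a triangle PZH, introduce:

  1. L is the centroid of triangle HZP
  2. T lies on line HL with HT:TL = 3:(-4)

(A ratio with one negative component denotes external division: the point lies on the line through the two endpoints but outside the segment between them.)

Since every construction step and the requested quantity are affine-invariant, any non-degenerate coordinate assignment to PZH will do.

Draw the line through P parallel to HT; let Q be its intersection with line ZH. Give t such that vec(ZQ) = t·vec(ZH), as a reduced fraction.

t = 2

Assign P = (0, 0), Z = (1, 0), H = (0, 1) — the answer is frame-independent, so this choice is without loss of generality.
1. L is the centroid of triangle HZP ⇒ L = (1/3, 1/3)
2. T lies on line HL with HT:TL = 3:(-4) ⇒ T = (-1, 3)
through P parallel to HT: direction (-1, 2); meets ZH at Q = (-1, 2)
Q = Z + t·(H−Z) with t = 2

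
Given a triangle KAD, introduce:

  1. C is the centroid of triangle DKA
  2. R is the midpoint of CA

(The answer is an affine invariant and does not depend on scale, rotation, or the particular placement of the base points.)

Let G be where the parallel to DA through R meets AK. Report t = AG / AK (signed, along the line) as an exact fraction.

Assign K = (0, 0), A = (1, 0), D = (0, 1) — the answer is frame-independent, so this choice is without loss of generality.
1. C is the centroid of triangle DKA ⇒ C = (1/3, 1/3)
2. R is the midpoint of CA ⇒ R = (2/3, 1/6)
through R parallel to DA: direction (1, -1); meets AK at G = (5/6, 0)
G = A + t·(K−A) with t = 1/6

t = 1/6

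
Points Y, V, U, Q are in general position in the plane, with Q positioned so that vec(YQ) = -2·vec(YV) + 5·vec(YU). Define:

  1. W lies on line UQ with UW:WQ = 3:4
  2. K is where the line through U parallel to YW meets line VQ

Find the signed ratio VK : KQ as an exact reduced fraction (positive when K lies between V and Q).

VK:KQ = 13/14

Assign Y = (0, 0), V = (1, 0), U = (0, 1), Q = (-2, 5) — the answer is frame-independent, so this choice is without loss of generality.
1. W lies on line UQ with UW:WQ = 3:4 ⇒ W = (-6/7, 19/7)
2. K is where the line through U parallel to YW meets line VQ ⇒ K = (-4/9, 65/27)
K = V + t·(Q−V) with t = 13/27, so VK:KQ = t:(1−t) = 13/27:14/27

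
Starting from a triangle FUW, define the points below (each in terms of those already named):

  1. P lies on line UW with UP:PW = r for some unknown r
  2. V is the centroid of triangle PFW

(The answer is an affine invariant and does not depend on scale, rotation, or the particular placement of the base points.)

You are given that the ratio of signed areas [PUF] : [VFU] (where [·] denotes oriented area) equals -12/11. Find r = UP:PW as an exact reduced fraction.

r = 4/3

Set F = (0, 0), U = (1, 0), W = (0, 1); any affine frame gives the same invariant.
1. With UP:PW = r, write λ = r/(r+1) so P = U + λ·(W−U); P is affine-linear in λ
2. V is the centroid of triangle PFW ⇒ V is an affine combination of earlier points and hence also affine-linear in λ
Every point depending on P is an affine combination of P and λ-independent points, so each such coordinate is linear in λ; the λ² term in each signed area is a multiple of (W−U)×(W−U) = 0, so 2·[PUF] and 2·[VFU] are each linear in λ. Evaluating at λ=0 and λ=1:
  2·[PUF] = −λ,   2·[VFU] = 1/3·λ + 1/3
So [PUF]:[VFU] = (−λ) / (1/3·λ + 1/3). Setting this equal to -12/11:
  −λ = -12/11·(1/3·λ + 1/3)  ⇒  λ = 4/7
Then r = λ/(1−λ) = (4/7)/(3/7) = 4/3. Check: with r = 4/3, P = (3/7, 4/7) and [PUF]:[VFU] = -12/11 as required.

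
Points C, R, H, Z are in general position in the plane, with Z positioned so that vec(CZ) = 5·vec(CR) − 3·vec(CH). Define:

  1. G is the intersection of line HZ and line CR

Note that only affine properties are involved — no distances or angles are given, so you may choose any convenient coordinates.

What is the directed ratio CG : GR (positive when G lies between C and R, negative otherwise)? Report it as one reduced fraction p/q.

CG:GR = -5

Choose coordinates C = (0, 0), R = (1, 0), H = (0, 1), Z = (5, -3).
1. G is the intersection of line HZ and line CR ⇒ G = (5/4, 0)
G = C + t·(R−C) with t = 5/4, so CG:GR = t:(1−t) = 5/4:-1/4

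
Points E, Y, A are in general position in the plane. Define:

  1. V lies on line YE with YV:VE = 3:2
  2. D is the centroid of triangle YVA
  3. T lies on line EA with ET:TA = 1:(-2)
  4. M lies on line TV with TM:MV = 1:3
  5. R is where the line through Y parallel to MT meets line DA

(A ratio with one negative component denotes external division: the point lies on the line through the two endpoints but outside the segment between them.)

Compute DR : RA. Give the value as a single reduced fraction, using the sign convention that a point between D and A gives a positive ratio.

Assign E = (0, 0), Y = (1, 0), A = (0, 1) — the answer is frame-independent, so this choice is without loss of generality.
1. V lies on line YE with YV:VE = 3:2 ⇒ V = (2/5, 0)
2. D is the centroid of triangle YVA ⇒ D = (7/15, 1/3)
3. T lies on line EA with ET:TA = 1:(-2) ⇒ T = (0, -1)
4. M lies on line TV with TM:MV = 1:3 ⇒ M = (1/10, -3/4)
5. R is where the line through Y parallel to MT meets line DA ⇒ R = (49/55, -3/11)
R = D + t·(A−D) with t = -10/11, so DR:RA = t:(1−t) = -10/11:21/11

DR:RA = -10/21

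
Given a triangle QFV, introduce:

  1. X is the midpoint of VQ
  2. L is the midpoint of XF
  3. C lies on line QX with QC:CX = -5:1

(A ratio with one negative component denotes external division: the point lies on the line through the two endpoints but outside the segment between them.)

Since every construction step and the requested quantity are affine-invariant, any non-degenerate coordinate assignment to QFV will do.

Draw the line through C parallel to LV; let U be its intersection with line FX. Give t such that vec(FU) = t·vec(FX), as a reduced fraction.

Set Q = (0, 0), F = (1, 0), V = (0, 1); any affine frame gives the same invariant.
1. X is the midpoint of VQ ⇒ X = (0, 1/2)
2. L is the midpoint of XF ⇒ L = (1/2, 1/4)
3. C lies on line QX with QC:CX = -5:1 ⇒ C = (0, 5/8)
through C parallel to LV: direction (-1/2, 3/4); meets FX at U = (1/8, 7/16)
U = F + t·(X−F) with t = 7/8

t = 7/8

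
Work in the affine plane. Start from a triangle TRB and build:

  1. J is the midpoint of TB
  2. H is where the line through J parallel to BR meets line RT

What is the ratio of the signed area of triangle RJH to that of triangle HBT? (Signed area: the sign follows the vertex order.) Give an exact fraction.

[RJH]:[HBT] = 1/2

Work in coordinates with T = (0, 0), R = (1, 0), B = (0, 1).
1. J is the midpoint of TB ⇒ J = (0, 1/2)
2. H is where the line through J parallel to BR meets line RT ⇒ H = (1/2, 0)
2·[RJH] = 1/4, 2·[HBT] = 1/2
[RJH]:[HBT] = 1/4:1/2 = 1/2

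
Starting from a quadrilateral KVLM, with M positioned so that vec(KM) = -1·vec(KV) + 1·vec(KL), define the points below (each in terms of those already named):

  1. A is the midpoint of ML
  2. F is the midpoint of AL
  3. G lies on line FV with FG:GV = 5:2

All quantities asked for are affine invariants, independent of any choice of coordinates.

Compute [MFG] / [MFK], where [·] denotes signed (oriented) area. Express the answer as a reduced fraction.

Choose coordinates K = (0, 0), V = (1, 0), L = (0, 1), M = (-1, 1).
1. A is the midpoint of ML ⇒ A = (-1/2, 1)
2. F is the midpoint of AL ⇒ F = (-1/4, 1)
3. G lies on line FV with FG:GV = 5:2 ⇒ G = (9/14, 2/7)
2·[MFG] = -15/28, 2·[MFK] = -3/4
[MFG]:[MFK] = -15/28:-3/4 = 5/7

[MFG]:[MFK] = 5/7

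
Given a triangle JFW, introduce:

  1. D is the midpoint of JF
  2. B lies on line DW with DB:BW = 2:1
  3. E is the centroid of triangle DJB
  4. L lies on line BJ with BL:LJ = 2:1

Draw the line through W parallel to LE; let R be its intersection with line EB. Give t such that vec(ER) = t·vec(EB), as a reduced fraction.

Choose coordinates J = (0, 0), F = (1, 0), W = (0, 1).
1. D is the midpoint of JF ⇒ D = (1/2, 0)
2. B lies on line DW with DB:BW = 2:1 ⇒ B = (1/6, 2/3)
3. E is the centroid of triangle DJB ⇒ E = (2/9, 2/9)
4. L lies on line BJ with BL:LJ = 2:1 ⇒ L = (1/18, 2/9)
through W parallel to LE: direction (1/6, 0); meets EB at R = (1/8, 1)
R = E + t·(B−E) with t = 7/4

t = 7/4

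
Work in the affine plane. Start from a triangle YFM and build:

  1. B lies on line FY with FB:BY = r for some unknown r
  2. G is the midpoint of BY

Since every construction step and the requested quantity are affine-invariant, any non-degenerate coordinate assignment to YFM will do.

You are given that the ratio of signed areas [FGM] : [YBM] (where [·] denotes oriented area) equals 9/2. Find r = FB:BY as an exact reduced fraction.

r = -5

Choose coordinates Y = (0, 0), F = (1, 0), M = (0, 1).
1. With FB:BY = r, write λ = r/(r+1) so B = F + λ·(Y−F); B is affine-linear in λ
2. G is the midpoint of BY ⇒ G is an affine combination of earlier points and hence also affine-linear in λ
Every point depending on B is an affine combination of B and λ-independent points, so each such coordinate is linear in λ; the λ² term in each signed area is a multiple of (Y−F)×(Y−F) = 0, so 2·[FGM] and 2·[YBM] are each linear in λ. Evaluating at λ=0 and λ=1:
  2·[FGM] = -1/2·λ − 1/2,   2·[YBM] = −λ + 1
So [FGM]:[YBM] = (-1/2·λ − 1/2) / (−λ + 1). Setting this equal to 9/2:
  -1/2·λ − 1/2 = 9/2·(−λ + 1)  ⇒  λ = 5/4
Then r = λ/(1−λ) = (5/4)/(-1/4) = -5. Check: with r = -5, B = (-1/4, 0) and [FGM]:[YBM] = 9/2 as required.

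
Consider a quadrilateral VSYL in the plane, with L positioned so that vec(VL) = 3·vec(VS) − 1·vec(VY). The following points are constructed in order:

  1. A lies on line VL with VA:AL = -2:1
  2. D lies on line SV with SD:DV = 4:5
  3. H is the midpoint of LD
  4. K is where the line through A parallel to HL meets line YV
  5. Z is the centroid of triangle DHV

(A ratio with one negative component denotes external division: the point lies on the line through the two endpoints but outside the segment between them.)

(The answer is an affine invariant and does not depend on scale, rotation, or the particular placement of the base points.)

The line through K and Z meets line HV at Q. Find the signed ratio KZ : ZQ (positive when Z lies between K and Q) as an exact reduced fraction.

KZ:ZQ = 85/11

Set V = (0, 0), S = (1, 0), Y = (0, 1), L = (3, -1); any affine frame gives the same invariant.
1. A lies on line VL with VA:AL = -2:1 ⇒ A = (6, -2)
2. D lies on line SV with SD:DV = 4:5 ⇒ D = (5/9, 0)
3. H is the midpoint of LD ⇒ H = (16/9, -1/2)
4. K is where the line through A parallel to HL meets line YV ⇒ K = (0, 5/11)
5. Z is the centroid of triangle DHV ⇒ Z = (7/9, -1/6)
line KZ meets HV at Q = (224/255, -21/85)
Z = K + t·(Q−K) with t = 85/96, so KZ:ZQ = 85/96:11/96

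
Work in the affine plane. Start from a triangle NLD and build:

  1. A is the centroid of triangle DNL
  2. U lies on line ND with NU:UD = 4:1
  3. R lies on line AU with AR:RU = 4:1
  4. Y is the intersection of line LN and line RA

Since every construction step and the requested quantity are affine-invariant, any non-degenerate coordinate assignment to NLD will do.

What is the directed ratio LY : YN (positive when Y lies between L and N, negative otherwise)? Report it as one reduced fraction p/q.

LY:YN = 3/4

Choose coordinates N = (0, 0), L = (1, 0), D = (0, 1).
1. A is the centroid of triangle DNL ⇒ A = (1/3, 1/3)
2. U lies on line ND with NU:UD = 4:1 ⇒ U = (0, 4/5)
3. R lies on line AU with AR:RU = 4:1 ⇒ R = (1/15, 53/75)
4. Y is the intersection of line LN and line RA ⇒ Y = (4/7, 0)
Y = L + t·(N−L) with t = 3/7, so LY:YN = t:(1−t) = 3/7:4/7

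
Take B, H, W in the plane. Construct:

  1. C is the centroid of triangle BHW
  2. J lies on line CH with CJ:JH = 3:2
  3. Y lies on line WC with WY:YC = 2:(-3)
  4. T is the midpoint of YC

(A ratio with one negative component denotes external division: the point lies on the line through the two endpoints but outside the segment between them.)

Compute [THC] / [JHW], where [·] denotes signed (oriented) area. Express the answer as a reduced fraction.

Set B = (0, 0), H = (1, 0), W = (0, 1); any affine frame gives the same invariant.
1. C is the centroid of triangle BHW ⇒ C = (1/3, 1/3)
2. J lies on line CH with CJ:JH = 3:2 ⇒ J = (11/15, 2/15)
3. Y lies on line WC with WY:YC = 2:(-3) ⇒ Y = (-2/3, 7/3)
4. T is the midpoint of YC ⇒ T = (-1/6, 4/3)
2·[THC] = -1/2, 2·[JHW] = 2/15
[THC]:[JHW] = -1/2:2/15 = -15/4

[THC]:[JHW] = -15/4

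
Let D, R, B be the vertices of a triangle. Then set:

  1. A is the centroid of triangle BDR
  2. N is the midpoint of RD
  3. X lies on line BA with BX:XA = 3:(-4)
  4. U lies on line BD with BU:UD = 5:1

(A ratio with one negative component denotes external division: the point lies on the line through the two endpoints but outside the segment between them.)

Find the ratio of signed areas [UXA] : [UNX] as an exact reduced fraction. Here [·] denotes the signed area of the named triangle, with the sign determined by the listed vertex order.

Assign D = (0, 0), R = (1, 0), B = (0, 1) — the answer is frame-independent, so this choice is without loss of generality.
1. A is the centroid of triangle BDR ⇒ A = (1/3, 1/3)
2. N is the midpoint of RD ⇒ N = (1/2, 0)
3. X lies on line BA with BX:XA = 3:(-4) ⇒ X = (-1, 3)
4. U lies on line BD with BU:UD = 5:1 ⇒ U = (0, 1/6)
2·[UXA] = -10/9, 2·[UNX] = 5/4
[UXA]:[UNX] = -10/9:5/4 = -8/9

[UXA]:[UNX] = -8/9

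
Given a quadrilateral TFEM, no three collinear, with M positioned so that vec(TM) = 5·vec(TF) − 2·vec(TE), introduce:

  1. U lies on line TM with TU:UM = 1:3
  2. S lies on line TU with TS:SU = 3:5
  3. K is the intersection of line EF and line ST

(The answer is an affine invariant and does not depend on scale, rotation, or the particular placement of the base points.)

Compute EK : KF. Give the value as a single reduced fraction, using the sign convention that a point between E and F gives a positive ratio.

Set T = (0, 0), F = (1, 0), E = (0, 1), M = (5, -2); any affine frame gives the same invariant.
1. U lies on line TM with TU:UM = 1:3 ⇒ U = (5/4, -1/2)
2. S lies on line TU with TS:SU = 3:5 ⇒ S = (15/32, -3/16)
3. K is the intersection of line EF and line ST ⇒ K = (5/3, -2/3)
K = E + t·(F−E) with t = 5/3, so EK:KF = t:(1−t) = 5/3:-2/3

EK:KF = -5/2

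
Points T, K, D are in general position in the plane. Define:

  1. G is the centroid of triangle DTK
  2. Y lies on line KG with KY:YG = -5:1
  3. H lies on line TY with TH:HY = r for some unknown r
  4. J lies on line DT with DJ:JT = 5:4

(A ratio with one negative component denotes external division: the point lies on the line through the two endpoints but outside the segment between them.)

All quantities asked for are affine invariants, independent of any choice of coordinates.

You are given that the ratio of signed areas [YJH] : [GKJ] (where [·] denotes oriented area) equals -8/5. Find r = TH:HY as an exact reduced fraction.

Work in coordinates with T = (0, 0), K = (1, 0), D = (0, 1).
1. G is the centroid of triangle DTK ⇒ G = (1/3, 1/3)
2. Y lies on line KG with KY:YG = -5:1 ⇒ Y = (1/6, 5/12)
3. With TH:HY = r, write λ = r/(r+1) so H = T + λ·(Y−T); H is affine-linear in λ
4. J lies on line DT with DJ:JT = 5:4 ⇒ J = (0, 4/9)
Every point depending on H is an affine combination of H and λ-independent points, so each such coordinate is linear in λ; the λ² term in each signed area is a multiple of (Y−T)×(Y−T) = 0, so 2·[YJH] and 2·[GKJ] are each linear in λ. Evaluating at λ=0 and λ=1:
  2·[YJH] = -2/27·λ + 2/27,   2·[GKJ] = -1/27
So [YJH]:[GKJ] = (-2/27·λ + 2/27) / (-1/27). Setting this equal to -8/5:
  -2/27·λ + 2/27 = -8/5·(-1/27)  ⇒  λ = 1/5
Then r = λ/(1−λ) = (1/5)/(4/5) = 1/4. Check: with r = 1/4, H = (1/30, 1/12) and [YJH]:[GKJ] = -8/5 as required.

r = 1/4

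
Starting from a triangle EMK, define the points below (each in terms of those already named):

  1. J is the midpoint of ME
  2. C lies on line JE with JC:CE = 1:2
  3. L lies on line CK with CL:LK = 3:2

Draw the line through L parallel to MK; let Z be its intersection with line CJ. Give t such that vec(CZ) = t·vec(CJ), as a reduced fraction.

Work in coordinates with E = (0, 0), M = (1, 0), K = (0, 1).
1. J is the midpoint of ME ⇒ J = (1/2, 0)
2. C lies on line JE with JC:CE = 1:2 ⇒ C = (1/3, 0)
3. L lies on line CK with CL:LK = 3:2 ⇒ L = (2/15, 3/5)
through L parallel to MK: direction (-1, 1); meets CJ at Z = (11/15, 0)
Z = C + t·(J−C) with t = 12/5

t = 12/5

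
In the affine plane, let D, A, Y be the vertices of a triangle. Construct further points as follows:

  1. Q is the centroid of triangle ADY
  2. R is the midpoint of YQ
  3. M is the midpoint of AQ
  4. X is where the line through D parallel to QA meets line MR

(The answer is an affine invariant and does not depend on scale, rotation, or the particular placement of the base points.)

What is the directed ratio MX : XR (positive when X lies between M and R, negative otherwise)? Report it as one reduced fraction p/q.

Choose coordinates D = (0, 0), A = (1, 0), Y = (0, 1).
1. Q is the centroid of triangle ADY ⇒ Q = (1/3, 1/3)
2. R is the midpoint of YQ ⇒ R = (1/6, 2/3)
3. M is the midpoint of AQ ⇒ M = (2/3, 1/6)
4. X is where the line through D parallel to QA meets line MR ⇒ X = (5/3, -5/6)
X = M + t·(R−M) with t = -2, so MX:XR = t:(1−t) = -2:3

MX:XR = -2/3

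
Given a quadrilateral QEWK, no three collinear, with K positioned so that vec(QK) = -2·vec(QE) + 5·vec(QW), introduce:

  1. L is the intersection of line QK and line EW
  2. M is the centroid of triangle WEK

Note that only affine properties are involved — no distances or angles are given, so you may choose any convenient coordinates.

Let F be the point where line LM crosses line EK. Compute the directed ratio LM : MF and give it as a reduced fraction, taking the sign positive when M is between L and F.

Work in coordinates with Q = (0, 0), E = (1, 0), W = (0, 1), K = (-2, 5).
1. L is the intersection of line QK and line EW ⇒ L = (-2/3, 5/3)
2. M is the centroid of triangle WEK ⇒ M = (-1/3, 2)
line LM meets EK at F = (-1/4, 25/12)
M = L + t·(F−L) with t = 4/5, so LM:MF = 4/5:1/5

LM:MF = 4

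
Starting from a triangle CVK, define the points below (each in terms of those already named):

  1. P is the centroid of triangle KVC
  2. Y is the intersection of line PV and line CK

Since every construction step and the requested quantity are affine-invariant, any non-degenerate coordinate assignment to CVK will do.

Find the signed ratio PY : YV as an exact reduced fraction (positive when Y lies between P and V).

Work in coordinates with C = (0, 0), V = (1, 0), K = (0, 1).
1. P is the centroid of triangle KVC ⇒ P = (1/3, 1/3)
2. Y is the intersection of line PV and line CK ⇒ Y = (0, 1/2)
Y = P + t·(V−P) with t = -1/2, so PY:YV = t:(1−t) = -1/2:3/2

PY:YV = -1/3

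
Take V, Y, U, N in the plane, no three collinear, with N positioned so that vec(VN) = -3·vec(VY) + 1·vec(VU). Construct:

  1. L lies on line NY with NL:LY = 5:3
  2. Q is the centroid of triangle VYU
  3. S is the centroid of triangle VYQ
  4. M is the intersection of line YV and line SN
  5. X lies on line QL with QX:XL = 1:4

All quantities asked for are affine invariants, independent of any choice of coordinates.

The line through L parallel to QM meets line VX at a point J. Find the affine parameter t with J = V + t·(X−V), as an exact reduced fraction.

Work in coordinates with V = (0, 0), Y = (1, 0), U = (0, 1), N = (-3, 1).
1. L lies on line NY with NL:LY = 5:3 ⇒ L = (-1/2, 3/8)
2. Q is the centroid of triangle VYU ⇒ Q = (1/3, 1/3)
3. S is the centroid of triangle VYQ ⇒ S = (4/9, 1/9)
4. M is the intersection of line YV and line SN ⇒ M = (7/8, 0)
5. X lies on line QL with QX:XL = 1:4 ⇒ X = (1/6, 41/120)
through L parallel to QM: direction (13/24, -1/3); meets VX at J = (5/198, 41/792)
J = V + t·(X−V) with t = 5/33

t = 5/33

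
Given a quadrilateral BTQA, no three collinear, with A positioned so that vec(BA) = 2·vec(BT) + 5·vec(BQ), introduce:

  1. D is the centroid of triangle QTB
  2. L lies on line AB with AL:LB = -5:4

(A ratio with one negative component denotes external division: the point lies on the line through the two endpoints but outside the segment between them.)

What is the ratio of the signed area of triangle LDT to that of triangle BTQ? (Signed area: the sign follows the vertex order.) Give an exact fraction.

Work in coordinates with B = (0, 0), T = (1, 0), Q = (0, 1), A = (2, 5).
1. D is the centroid of triangle QTB ⇒ D = (1/3, 1/3)
2. L lies on line AB with AL:LB = -5:4 ⇒ L = (-8, -20)
2·[LDT] = -49/3, 2·[BTQ] = 1
[LDT]:[BTQ] = -49/3:1 = -49/3

[LDT]:[BTQ] = -49/3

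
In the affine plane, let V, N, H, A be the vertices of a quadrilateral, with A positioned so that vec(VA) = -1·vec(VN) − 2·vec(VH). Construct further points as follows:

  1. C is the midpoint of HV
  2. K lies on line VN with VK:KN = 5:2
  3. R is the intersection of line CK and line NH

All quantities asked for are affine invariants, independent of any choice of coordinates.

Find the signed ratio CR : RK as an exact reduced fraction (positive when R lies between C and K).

Choose coordinates V = (0, 0), N = (1, 0), H = (0, 1), A = (-1, -2).
1. C is the midpoint of HV ⇒ C = (0, 1/2)
2. K lies on line VN with VK:KN = 5:2 ⇒ K = (5/7, 0)
3. R is the intersection of line CK and line NH ⇒ R = (5/3, -2/3)
R = C + t·(K−C) with t = 7/3, so CR:RK = t:(1−t) = 7/3:-4/3

CR:RK = -7/4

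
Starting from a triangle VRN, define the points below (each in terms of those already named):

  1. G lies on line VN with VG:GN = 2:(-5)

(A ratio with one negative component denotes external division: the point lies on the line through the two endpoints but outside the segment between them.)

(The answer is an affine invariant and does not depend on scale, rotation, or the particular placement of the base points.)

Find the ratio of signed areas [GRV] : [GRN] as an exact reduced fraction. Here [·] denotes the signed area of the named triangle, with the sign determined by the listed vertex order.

Assign V = (0, 0), R = (1, 0), N = (0, 1) — the answer is frame-independent, so this choice is without loss of generality.
1. G lies on line VN with VG:GN = 2:(-5) ⇒ G = (0, -2/3)
2·[GRV] = 2/3, 2·[GRN] = 5/3
[GRV]:[GRN] = 2/3:5/3 = 2/5

[GRV]:[GRN] = 2/5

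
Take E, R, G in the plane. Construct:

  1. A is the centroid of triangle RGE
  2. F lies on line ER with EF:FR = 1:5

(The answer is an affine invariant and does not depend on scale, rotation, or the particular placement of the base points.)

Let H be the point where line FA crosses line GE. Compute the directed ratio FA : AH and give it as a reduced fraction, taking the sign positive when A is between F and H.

FA:AH = -1/2

Work in coordinates with E = (0, 0), R = (1, 0), G = (0, 1).
1. A is the centroid of triangle RGE ⇒ A = (1/3, 1/3)
2. F lies on line ER with EF:FR = 1:5 ⇒ F = (1/6, 0)
line FA meets GE at H = (0, -1/3)
A = F + t·(H−F) with t = -1, so FA:AH = -1:2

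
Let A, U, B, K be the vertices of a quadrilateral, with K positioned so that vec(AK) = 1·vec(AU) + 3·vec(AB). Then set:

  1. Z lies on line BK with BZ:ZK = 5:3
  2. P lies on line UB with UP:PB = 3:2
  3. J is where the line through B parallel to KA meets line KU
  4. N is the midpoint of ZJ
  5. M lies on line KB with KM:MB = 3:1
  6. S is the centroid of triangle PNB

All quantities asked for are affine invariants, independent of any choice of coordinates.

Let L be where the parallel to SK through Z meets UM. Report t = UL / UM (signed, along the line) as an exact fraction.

t = 150/157

Work in coordinates with A = (0, 0), U = (1, 0), B = (0, 1), K = (1, 3).
1. Z lies on line BK with BZ:ZK = 5:3 ⇒ Z = (5/8, 9/4)
2. P lies on line UB with UP:PB = 3:2 ⇒ P = (2/5, 3/5)
3. J is where the line through B parallel to KA meets line KU ⇒ J = (1, 4)
4. N is the midpoint of ZJ ⇒ N = (13/16, 25/8)
5. M lies on line KB with KM:MB = 3:1 ⇒ M = (1/4, 3/2)
6. S is the centroid of triangle PNB ⇒ S = (97/240, 63/40)
through Z parallel to SK: direction (143/240, 57/40); meets UM at L = (89/314, 225/157)
L = U + t·(M−U) with t = 150/157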